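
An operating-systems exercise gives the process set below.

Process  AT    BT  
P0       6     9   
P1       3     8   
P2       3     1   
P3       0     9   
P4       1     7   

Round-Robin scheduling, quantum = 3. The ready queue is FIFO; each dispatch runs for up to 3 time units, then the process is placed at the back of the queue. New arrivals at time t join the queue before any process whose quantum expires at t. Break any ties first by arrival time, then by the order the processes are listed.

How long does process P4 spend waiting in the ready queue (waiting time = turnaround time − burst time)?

Schedule: | P3 0-3 | P4 3-6 | P1 6-9 | P2 9-10 | P3 10-13 | P0 13-16 | P4 16-19 | P1 19-22 | P3 22-25 | P0 25-28 | P4 28-29 | P1 29-31 | P0 31-34 |
Completion: P0=34  P1=31  P2=10  P3=25  P4=29
Waiting(P4) = turnaround − burst = 28 − 7 = 21

21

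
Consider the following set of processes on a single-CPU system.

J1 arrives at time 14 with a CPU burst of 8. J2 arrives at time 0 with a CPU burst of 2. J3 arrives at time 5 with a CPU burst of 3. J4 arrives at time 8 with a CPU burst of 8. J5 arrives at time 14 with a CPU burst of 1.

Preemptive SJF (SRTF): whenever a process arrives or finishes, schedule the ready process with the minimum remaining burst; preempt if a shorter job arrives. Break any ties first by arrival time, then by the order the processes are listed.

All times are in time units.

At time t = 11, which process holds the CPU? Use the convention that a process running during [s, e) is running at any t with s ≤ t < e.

J4

Timeline: | J2 0-2 | idle 2-5 | J3 5-8 | J4 8-14 | J5 14-15 | J4 15-17 | J1 17-25 |
Completion: J1=25  J2=2  J3=8  J4=17  J5=15
Turnaround (C−A): J1=11  J2=2  J3=3  J4=9  J5=1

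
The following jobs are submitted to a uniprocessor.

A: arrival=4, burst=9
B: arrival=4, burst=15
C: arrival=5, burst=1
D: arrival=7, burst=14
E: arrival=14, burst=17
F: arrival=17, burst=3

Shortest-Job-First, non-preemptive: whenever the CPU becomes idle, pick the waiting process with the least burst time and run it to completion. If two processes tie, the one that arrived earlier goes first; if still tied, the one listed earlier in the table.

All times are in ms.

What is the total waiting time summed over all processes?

Gantt: | idle 0-4 | A 4-13 | C 13-14 | D 14-28 | F 28-31 | B 31-46 | E 46-63 |
Completion: A=13  B=46  C=14  D=28  E=63  F=31
Waiting = turnaround − burst: A=0, B=27, C=8, D=7, E=32, F=11
Total waiting = 0 + 27 + 8 + 7 + 32 + 11 = 85

85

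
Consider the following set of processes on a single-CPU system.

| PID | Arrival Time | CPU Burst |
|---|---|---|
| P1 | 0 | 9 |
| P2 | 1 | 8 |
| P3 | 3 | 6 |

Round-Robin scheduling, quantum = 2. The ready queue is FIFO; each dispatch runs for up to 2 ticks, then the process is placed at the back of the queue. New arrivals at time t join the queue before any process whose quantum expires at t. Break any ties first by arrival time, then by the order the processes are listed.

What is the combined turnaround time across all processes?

61

Gantt: | P1 0-2 | P2 2-4 | P1 4-6 | P3 6-8 | P2 8-10 | P1 10-12 | P3 12-14 | P2 14-16 | P1 16-18 | P3 18-20 | P2 20-22 | P1 22-23 |
Completion: P1=23  P2=22  P3=20
Turnaround = completion − arrival: P1=23, P2=21, P3=17
Total turnaround = 23 + 21 + 17 = 61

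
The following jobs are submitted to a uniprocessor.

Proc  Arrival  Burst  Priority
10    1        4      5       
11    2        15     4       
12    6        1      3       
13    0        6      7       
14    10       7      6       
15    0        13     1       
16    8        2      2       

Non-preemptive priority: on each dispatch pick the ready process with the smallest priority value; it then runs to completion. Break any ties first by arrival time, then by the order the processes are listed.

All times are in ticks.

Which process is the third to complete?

Schedule: | 15 0-13 | 16 13-15 | 12 15-16 | 11 16-31 | 10 31-35 | 14 35-42 | 13 42-48 |
Completion: 10=35  11=31  12=16  13=48  14=42  15=13  16=15
Finish order: 15 → 16 → 12 → 11 → 10 → 14 → 13

12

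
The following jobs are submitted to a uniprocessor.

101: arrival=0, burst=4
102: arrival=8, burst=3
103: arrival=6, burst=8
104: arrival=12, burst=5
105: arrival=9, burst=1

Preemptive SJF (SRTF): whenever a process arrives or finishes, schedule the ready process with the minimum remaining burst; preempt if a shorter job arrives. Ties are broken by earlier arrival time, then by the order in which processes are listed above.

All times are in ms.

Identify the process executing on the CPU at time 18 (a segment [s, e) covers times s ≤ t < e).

103

Timeline: | 101 0-4 | idle 4-6 | 103 6-8 | 102 8-9 | 105 9-10 | 102 10-12 | 104 12-17 | 103 17-23 |
Completion: 101=4  102=12  103=23  104=17  105=10
Turnaround (C−A): 101=4  102=4  103=17  104=5  105=1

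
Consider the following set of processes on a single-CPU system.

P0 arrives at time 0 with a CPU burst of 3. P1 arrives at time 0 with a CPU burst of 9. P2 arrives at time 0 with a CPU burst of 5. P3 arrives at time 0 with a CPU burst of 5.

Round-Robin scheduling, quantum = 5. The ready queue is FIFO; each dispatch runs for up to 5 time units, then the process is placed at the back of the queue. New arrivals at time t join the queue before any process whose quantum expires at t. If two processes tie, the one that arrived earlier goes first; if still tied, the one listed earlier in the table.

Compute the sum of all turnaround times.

56

Gantt: | P0 0-3 | P1 3-8 | P2 8-13 | P3 13-18 | P1 18-22 |
Completion: P0=3  P1=22  P2=13  P3=18
Turnaround = completion − arrival: P0=3, P1=22, P2=13, P3=18
Total turnaround = 3 + 22 + 13 + 18 = 56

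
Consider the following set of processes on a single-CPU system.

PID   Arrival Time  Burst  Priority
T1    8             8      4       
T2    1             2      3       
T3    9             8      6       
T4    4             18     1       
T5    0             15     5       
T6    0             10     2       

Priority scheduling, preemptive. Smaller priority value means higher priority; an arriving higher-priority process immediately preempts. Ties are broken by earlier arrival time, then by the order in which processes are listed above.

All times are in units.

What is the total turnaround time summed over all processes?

210

Timeline: | T6 0-4 | T4 4-22 | T6 22-28 | T2 28-30 | T1 30-38 | T5 38-53 | T3 53-61 |
Completion: T1=38  T2=30  T3=61  T4=22  T5=53  T6=28
Turnaround (C−A): T1=30  T2=29  T3=52  T4=18  T5=53  T6=28
Turnaround = completion − arrival: T1=30, T2=29, T3=52, T4=18, T5=53, T6=28
Total turnaround = 30 + 29 + 52 + 18 + 53 + 28 = 210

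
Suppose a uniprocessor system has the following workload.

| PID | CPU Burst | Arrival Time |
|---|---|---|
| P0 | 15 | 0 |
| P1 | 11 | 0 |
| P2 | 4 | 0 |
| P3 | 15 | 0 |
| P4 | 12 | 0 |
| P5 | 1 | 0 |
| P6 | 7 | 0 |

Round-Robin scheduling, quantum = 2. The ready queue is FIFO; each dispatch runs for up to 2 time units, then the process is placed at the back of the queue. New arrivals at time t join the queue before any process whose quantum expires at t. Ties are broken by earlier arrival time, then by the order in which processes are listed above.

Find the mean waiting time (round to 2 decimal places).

36.00

Timeline: | P0 0-2 | P1 2-4 | P2 4-6 | P3 6-8 | P4 8-10 | P5 10-11 | P6 11-13 | P0 13-15 | P1 15-17 | P2 17-19 | P3 19-21 | P4 21-23 | P6 23-25 | P0 25-27 | P1 27-29 | P3 29-31 | P4 31-33 | P6 33-35 | P0 35-37 | P1 37-39 | P3 39-41 | P4 41-43 | P6 43-44 | P0 44-46 | P1 46-48 | P3 48-50 | P4 50-52 | P0 52-54 | P1 54-55 | P3 55-57 | P4 57-59 | P0 59-61 | P3 61-63 | P0 63-64 | P3 64-65 |
Completion: P0=64  P1=55  P2=19  P3=65  P4=59  P5=11  P6=44
Turnaround (C−A): P0=64  P1=55  P2=19  P3=65  P4=59  P5=11  P6=44
Waiting times: P0=49, P1=44, P2=15, P3=50, P4=47, P5=10, P6=37
Average waiting = (49+44+15+50+47+10+37) / 7 = 252/7 = 36.00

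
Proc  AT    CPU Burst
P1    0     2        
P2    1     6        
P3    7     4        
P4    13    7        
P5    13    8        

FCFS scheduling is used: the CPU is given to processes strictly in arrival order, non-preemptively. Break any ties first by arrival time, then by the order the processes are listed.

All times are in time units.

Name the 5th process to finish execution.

P5

Timeline: | P1 0-2 | P2 2-8 | P3 8-12 | idle 12-13 | P4 13-20 | P5 20-28 |
Completion: P1=2  P2=8  P3=12  P4=20  P5=28
Turnaround (C−A): P1=2  P2=7  P3=5  P4=7  P5=15
Finish order: P1 → P2 → P3 → P4 → P5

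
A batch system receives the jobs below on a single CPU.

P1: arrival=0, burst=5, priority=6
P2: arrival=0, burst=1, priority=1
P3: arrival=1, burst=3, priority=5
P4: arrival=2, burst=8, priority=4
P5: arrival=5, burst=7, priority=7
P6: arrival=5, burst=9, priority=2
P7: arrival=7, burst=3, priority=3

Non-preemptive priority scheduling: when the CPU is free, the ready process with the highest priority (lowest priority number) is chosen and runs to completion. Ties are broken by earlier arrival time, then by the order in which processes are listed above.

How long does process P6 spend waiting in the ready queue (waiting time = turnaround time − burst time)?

7

Timeline: | P2 0-1 | P3 1-4 | P4 4-12 | P6 12-21 | P7 21-24 | P1 24-29 | P5 29-36 |
Completion: P1=29  P2=1  P3=4  P4=12  P5=36  P6=21  P7=24
Turnaround (C−A): P1=29  P2=1  P3=3  P4=10  P5=31  P6=16  P7=17
Waiting(P6) = turnaround − burst = 16 − 9 = 7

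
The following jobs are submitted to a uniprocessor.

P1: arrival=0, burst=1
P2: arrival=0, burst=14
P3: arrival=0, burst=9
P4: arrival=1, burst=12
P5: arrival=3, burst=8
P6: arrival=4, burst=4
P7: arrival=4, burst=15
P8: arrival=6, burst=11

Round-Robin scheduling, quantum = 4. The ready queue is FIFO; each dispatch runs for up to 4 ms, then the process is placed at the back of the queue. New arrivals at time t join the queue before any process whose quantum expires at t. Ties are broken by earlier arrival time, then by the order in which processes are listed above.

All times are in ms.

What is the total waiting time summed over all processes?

308

Timeline: | P1 0-1 | P2 1-5 | P3 5-9 | P4 9-13 | P5 13-17 | P6 17-21 | P7 21-25 | P2 25-29 | P8 29-33 | P3 33-37 | P4 37-41 | P5 41-45 | P7 45-49 | P2 49-53 | P8 53-57 | P3 57-58 | P4 58-62 | P7 62-66 | P2 66-68 | P8 68-71 | P7 71-74 |
Completion: P1=1  P2=68  P3=58  P4=62  P5=45  P6=21  P7=74  P8=71
Turnaround (C−A): P1=1  P2=68  P3=58  P4=61  P5=42  P6=17  P7=70  P8=65
Waiting = turnaround − burst: P1=0, P2=54, P3=49, P4=49, P5=34, P6=13, P7=55, P8=54
Total waiting = 0 + 54 + 49 + 49 + 34 + 13 + 55 + 54 = 308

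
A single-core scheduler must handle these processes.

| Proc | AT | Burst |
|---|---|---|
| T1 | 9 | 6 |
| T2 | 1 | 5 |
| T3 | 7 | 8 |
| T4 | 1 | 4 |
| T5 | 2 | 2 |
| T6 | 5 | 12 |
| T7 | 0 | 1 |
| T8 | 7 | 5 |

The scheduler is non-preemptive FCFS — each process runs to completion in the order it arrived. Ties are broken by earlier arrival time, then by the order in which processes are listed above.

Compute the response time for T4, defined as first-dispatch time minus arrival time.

5

Gantt: | T7 0-1 | T2 1-6 | T4 6-10 | T5 10-12 | T6 12-24 | T3 24-32 | T8 32-37 | T1 37-43 |
Completion: T1=43  T2=6  T3=32  T4=10  T5=12  T6=24  T7=1  T8=37
Response(T4) = first start − arrival = 6 − 1 = 5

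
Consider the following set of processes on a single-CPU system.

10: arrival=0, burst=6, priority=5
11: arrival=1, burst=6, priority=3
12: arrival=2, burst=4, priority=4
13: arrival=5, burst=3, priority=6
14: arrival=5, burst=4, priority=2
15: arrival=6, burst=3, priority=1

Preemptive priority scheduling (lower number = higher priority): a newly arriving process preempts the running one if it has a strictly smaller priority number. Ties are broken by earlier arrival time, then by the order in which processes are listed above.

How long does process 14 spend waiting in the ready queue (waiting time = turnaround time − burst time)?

Gantt: | 10 0-1 | 11 1-5 | 14 5-6 | 15 6-9 | 14 9-12 | 11 12-14 | 12 14-18 | 10 18-23 | 13 23-26 |
Completion: 10=23  11=14  12=18  13=26  14=12  15=9
Turnaround (C−A): 10=23  11=13  12=16  13=21  14=7  15=3
Waiting(14) = turnaround − burst = 7 − 4 = 3

3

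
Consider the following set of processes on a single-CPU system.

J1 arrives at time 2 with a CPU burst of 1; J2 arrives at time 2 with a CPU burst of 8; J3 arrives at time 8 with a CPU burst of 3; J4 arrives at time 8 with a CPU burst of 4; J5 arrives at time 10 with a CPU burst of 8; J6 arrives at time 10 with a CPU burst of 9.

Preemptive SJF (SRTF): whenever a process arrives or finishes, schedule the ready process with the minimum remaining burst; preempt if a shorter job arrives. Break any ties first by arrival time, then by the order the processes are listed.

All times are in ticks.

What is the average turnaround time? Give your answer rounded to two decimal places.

11.17

Timeline: | idle 0-2 | J1 2-3 | J2 3-11 | J3 11-14 | J4 14-18 | J5 18-26 | J6 26-35 |
Completion: J1=3  J2=11  J3=14  J4=18  J5=26  J6=35
Turnaround (C−A): J1=1  J2=9  J3=6  J4=10  J5=16  J6=25
Turnaround times: J1=1, J2=9, J3=6, J4=10, J5=16, J6=25
Average turnaround = (1+9+6+10+16+25) / 6 = 67/6 = 11.17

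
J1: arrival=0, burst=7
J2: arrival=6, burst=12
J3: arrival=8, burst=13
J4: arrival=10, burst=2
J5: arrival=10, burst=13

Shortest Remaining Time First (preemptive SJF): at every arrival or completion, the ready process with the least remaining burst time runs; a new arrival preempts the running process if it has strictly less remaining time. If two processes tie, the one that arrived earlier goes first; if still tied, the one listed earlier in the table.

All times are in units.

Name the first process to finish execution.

Timeline: | J1 0-7 | J2 7-10 | J4 10-12 | J2 12-21 | J3 21-34 | J5 34-47 |
Completion: J1=7  J2=21  J3=34  J4=12  J5=47
Finish order: J1 → J4 → J2 → J3 → J5

J1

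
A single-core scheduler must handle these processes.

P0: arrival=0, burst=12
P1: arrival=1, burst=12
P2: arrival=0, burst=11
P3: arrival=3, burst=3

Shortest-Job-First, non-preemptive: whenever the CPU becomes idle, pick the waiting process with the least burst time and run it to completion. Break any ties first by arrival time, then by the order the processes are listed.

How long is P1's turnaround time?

Schedule: | P2 0-11 | P3 11-14 | P0 14-26 | P1 26-38 |
Completion: P0=26  P1=38  P2=11  P3=14
Turnaround (C−A): P0=26  P1=37  P2=11  P3=11
Turnaround(P1) = completion − arrival = 38 − 1 = 37

37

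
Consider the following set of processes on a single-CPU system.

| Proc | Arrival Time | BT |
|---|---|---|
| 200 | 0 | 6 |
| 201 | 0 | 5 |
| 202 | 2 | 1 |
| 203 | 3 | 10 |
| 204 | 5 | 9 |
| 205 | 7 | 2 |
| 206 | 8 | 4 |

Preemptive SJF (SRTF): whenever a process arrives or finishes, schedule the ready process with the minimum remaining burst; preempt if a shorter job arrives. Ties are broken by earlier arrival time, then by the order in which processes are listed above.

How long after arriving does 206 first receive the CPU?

Schedule: | 201 0-2 | 202 2-3 | 201 3-6 | 200 6-7 | 205 7-9 | 206 9-13 | 200 13-18 | 204 18-27 | 203 27-37 |
Completion: 200=18  201=6  202=3  203=37  204=27  205=9  206=13
Turnaround (C−A): 200=18  201=6  202=1  203=34  204=22  205=2  206=5
Response(206) = first start − arrival = 9 − 8 = 1

1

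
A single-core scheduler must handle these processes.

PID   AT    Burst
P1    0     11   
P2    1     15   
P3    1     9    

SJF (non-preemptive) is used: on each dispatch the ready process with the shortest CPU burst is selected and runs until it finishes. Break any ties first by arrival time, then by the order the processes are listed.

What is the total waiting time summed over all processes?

Schedule: | P1 0-11 | P3 11-20 | P2 20-35 |
Completion: P1=11  P2=35  P3=20
Turnaround (C−A): P1=11  P2=34  P3=19
Waiting = turnaround − burst: P1=0, P2=19, P3=10
Total waiting = 0 + 19 + 10 = 29

29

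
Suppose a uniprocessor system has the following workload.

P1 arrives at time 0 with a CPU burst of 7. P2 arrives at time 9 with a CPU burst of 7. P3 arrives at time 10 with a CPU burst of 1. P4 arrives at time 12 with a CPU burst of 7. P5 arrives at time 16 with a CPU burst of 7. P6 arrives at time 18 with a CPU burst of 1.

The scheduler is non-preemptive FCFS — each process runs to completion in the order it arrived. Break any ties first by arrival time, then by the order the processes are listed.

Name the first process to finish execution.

P1

Timeline: | P1 0-7 | idle 7-9 | P2 9-16 | P3 16-17 | P4 17-24 | P5 24-31 | P6 31-32 |
Completion: P1=7  P2=16  P3=17  P4=24  P5=31  P6=32
Turnaround (C−A): P1=7  P2=7  P3=7  P4=12  P5=15  P6=14
Finish order: P1 → P2 → P3 → P4 → P5 → P6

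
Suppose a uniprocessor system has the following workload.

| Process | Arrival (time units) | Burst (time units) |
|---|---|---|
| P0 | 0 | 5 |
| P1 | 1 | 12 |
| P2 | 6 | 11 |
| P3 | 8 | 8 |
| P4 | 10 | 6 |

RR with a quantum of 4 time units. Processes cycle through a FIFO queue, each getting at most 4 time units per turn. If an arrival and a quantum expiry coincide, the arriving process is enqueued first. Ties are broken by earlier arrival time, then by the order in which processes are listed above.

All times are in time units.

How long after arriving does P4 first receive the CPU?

11

Schedule: | P0 0-4 | P1 4-8 | P0 8-9 | P2 9-13 | P3 13-17 | P1 17-21 | P4 21-25 | P2 25-29 | P3 29-33 | P1 33-37 | P4 37-39 | P2 39-42 |
Completion: P0=9  P1=37  P2=42  P3=33  P4=39
Turnaround (C−A): P0=9  P1=36  P2=36  P3=25  P4=29
Response(P4) = first start − arrival = 21 − 10 = 11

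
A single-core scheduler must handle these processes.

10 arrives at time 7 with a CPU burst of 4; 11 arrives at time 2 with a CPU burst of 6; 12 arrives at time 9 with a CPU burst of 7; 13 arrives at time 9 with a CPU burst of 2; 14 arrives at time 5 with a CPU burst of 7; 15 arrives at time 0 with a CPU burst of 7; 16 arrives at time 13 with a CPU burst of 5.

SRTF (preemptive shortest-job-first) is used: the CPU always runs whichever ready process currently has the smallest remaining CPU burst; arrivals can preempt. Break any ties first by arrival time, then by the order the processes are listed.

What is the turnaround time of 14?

26

Timeline: | 15 0-7 | 10 7-11 | 13 11-13 | 16 13-18 | 11 18-24 | 14 24-31 | 12 31-38 |
Completion: 10=11  11=24  12=38  13=13  14=31  15=7  16=18
Turnaround(14) = completion − arrival = 31 − 5 = 26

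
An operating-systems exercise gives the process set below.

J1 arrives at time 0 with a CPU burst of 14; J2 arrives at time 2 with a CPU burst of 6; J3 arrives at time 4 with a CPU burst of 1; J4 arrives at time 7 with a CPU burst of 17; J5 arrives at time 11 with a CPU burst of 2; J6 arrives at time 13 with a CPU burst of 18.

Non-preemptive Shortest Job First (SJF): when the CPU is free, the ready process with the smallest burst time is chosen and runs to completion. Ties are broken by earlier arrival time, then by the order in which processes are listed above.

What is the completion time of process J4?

Gantt: | J1 0-14 | J3 14-15 | J5 15-17 | J2 17-23 | J4 23-40 | J6 40-58 |
Completion: J1=14  J2=23  J3=15  J4=40  J5=17  J6=58

40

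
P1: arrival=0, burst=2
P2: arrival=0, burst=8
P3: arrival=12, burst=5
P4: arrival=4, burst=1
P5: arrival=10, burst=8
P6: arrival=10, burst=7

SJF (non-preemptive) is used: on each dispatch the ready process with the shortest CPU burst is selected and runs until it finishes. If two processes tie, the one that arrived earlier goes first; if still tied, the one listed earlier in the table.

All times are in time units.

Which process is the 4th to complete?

Schedule: | P1 0-2 | P2 2-10 | P4 10-11 | P6 11-18 | P3 18-23 | P5 23-31 |
Completion: P1=2  P2=10  P3=23  P4=11  P5=31  P6=18
Finish order: P1 → P2 → P4 → P6 → P3 → P5

P6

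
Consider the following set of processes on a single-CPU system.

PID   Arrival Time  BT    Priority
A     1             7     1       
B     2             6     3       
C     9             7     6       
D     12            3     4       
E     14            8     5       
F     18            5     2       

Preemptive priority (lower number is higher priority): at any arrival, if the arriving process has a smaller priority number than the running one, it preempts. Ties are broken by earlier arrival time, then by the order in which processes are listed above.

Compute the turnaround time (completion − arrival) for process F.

Gantt: | idle 0-1 | A 1-8 | B 8-14 | D 14-17 | E 17-18 | F 18-23 | E 23-30 | C 30-37 |
Completion: A=8  B=14  C=37  D=17  E=30  F=23
Turnaround (C−A): A=7  B=12  C=28  D=5  E=16  F=5
Turnaround(F) = completion − arrival = 23 − 18 = 5

5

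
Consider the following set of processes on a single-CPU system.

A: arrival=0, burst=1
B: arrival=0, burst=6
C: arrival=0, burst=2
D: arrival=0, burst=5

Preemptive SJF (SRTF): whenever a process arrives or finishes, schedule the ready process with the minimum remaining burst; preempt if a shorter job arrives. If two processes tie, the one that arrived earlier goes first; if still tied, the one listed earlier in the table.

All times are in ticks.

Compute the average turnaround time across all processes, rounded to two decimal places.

6.50

Timeline: | A 0-1 | C 1-3 | D 3-8 | B 8-14 |
Completion: A=1  B=14  C=3  D=8
Turnaround (C−A): A=1  B=14  C=3  D=8
Turnaround times: A=1, B=14, C=3, D=8
Average turnaround = (1+14+3+8) / 4 = 26/4 = 6.50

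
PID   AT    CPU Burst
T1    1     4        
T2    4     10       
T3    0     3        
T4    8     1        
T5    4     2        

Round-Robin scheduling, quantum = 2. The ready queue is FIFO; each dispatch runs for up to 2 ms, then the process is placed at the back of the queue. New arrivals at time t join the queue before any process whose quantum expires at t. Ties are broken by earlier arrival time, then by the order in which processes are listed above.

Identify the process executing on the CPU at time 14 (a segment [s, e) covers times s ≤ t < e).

Timeline: | T3 0-2 | T1 2-4 | T3 4-5 | T2 5-7 | T5 7-9 | T1 9-11 | T2 11-13 | T4 13-14 | T2 14-20 |
Completion: T1=11  T2=20  T3=5  T4=14  T5=9
Turnaround (C−A): T1=10  T2=16  T3=5  T4=6  T5=5

T2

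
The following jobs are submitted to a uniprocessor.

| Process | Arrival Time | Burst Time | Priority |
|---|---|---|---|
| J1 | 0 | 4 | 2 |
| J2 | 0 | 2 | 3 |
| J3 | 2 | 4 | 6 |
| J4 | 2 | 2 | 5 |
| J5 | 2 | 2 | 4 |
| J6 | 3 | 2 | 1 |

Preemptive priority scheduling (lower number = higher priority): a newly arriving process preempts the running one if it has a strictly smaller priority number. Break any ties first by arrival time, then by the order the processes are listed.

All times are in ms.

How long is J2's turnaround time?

Timeline: | J1 0-3 | J6 3-5 | J1 5-6 | J2 6-8 | J5 8-10 | J4 10-12 | J3 12-16 |
Completion: J1=6  J2=8  J3=16  J4=12  J5=10  J6=5
Turnaround (C−A): J1=6  J2=8  J3=14  J4=10  J5=8  J6=2
Turnaround(J2) = completion − arrival = 8 − 0 = 8

8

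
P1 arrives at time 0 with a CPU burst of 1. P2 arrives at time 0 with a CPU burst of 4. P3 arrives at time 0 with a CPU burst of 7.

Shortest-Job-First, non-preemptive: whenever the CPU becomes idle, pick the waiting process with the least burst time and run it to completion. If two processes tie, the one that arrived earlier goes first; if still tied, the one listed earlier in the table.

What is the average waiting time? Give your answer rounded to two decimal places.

Schedule: | P1 0-1 | P2 1-5 | P3 5-12 |
Completion: P1=1  P2=5  P3=12
Turnaround (C−A): P1=1  P2=5  P3=12
Waiting times: P1=0, P2=1, P3=5
Average waiting = (0+1+5) / 3 = 6/3 = 2.00

2.00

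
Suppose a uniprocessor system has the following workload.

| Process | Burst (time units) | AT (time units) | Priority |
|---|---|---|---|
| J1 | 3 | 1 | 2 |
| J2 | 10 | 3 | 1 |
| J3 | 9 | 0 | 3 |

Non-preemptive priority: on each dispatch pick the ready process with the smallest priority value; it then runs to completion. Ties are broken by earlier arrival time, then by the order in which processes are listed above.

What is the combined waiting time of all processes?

Gantt: | J3 0-9 | J2 9-19 | J1 19-22 |
Completion: J1=22  J2=19  J3=9
Turnaround (C−A): J1=21  J2=16  J3=9
Waiting = turnaround − burst: J1=18, J2=6, J3=0
Total waiting = 18 + 6 + 0 = 24

24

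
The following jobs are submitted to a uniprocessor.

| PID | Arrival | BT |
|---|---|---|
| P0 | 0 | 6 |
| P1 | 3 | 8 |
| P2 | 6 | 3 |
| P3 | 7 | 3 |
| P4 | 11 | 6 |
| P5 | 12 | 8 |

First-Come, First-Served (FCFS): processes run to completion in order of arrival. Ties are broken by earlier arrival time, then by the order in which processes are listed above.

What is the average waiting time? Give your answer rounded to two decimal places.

7.33

Gantt: | P0 0-6 | P1 6-14 | P2 14-17 | P3 17-20 | P4 20-26 | P5 26-34 |
Completion: P0=6  P1=14  P2=17  P3=20  P4=26  P5=34
Turnaround (C−A): P0=6  P1=11  P2=11  P3=13  P4=15  P5=22
Waiting times: P0=0, P1=3, P2=8, P3=10, P4=9, P5=14
Average waiting = (0+3+8+10+9+14) / 6 = 44/6 = 7.33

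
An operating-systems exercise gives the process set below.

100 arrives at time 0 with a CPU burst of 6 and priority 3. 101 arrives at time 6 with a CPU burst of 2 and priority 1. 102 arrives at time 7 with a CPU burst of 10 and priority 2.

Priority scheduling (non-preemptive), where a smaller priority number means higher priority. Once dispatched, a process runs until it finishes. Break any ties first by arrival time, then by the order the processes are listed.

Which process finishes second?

Timeline: | 100 0-6 | 101 6-8 | 102 8-18 |
Completion: 100=6  101=8  102=18
Finish order: 100 → 101 → 102

101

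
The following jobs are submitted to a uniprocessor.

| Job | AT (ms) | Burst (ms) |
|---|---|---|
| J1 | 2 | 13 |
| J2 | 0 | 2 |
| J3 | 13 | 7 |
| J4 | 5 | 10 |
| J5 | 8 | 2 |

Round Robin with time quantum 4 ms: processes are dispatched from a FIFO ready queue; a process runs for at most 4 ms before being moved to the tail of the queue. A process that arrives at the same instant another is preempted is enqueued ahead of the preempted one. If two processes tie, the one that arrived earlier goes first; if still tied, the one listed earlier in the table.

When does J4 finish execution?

Timeline: | J2 0-2 | J1 2-6 | J4 6-10 | J1 10-14 | J5 14-16 | J4 16-20 | J3 20-24 | J1 24-28 | J4 28-30 | J3 30-33 | J1 33-34 |
Completion: J1=34  J2=2  J3=33  J4=30  J5=16
Turnaround (C−A): J1=32  J2=2  J3=20  J4=25  J5=8

30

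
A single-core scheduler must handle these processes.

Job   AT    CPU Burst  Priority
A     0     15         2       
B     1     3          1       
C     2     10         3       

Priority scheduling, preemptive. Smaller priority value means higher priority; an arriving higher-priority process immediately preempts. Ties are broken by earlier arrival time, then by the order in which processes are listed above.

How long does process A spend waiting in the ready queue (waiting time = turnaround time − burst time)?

Schedule: | A 0-1 | B 1-4 | A 4-18 | C 18-28 |
Completion: A=18  B=4  C=28
Turnaround (C−A): A=18  B=3  C=26
Waiting(A) = turnaround − burst = 18 − 15 = 3

3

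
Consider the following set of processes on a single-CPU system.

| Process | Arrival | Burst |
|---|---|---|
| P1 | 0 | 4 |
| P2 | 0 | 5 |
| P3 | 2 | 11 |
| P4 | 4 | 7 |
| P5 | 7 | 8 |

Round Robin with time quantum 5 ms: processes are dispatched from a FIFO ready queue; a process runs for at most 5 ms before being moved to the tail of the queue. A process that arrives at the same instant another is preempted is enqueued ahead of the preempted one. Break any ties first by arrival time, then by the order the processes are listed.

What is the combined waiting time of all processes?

65

Timeline: | P1 0-4 | P2 4-9 | P3 9-14 | P4 14-19 | P5 19-24 | P3 24-29 | P4 29-31 | P5 31-34 | P3 34-35 |
Completion: P1=4  P2=9  P3=35  P4=31  P5=34
Turnaround (C−A): P1=4  P2=9  P3=33  P4=27  P5=27
Waiting = turnaround − burst: P1=0, P2=4, P3=22, P4=20, P5=19
Total waiting = 0 + 4 + 22 + 20 + 19 = 65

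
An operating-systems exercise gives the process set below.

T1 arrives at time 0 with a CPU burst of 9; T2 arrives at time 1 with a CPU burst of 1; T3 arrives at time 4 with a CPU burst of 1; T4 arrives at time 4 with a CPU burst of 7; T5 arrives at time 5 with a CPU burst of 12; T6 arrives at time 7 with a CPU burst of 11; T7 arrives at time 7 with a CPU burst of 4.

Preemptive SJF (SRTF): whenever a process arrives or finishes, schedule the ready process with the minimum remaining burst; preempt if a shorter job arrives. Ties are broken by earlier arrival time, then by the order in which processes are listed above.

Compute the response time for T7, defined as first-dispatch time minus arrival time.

4

Timeline: | T1 0-1 | T2 1-2 | T1 2-4 | T3 4-5 | T1 5-11 | T7 11-15 | T4 15-22 | T6 22-33 | T5 33-45 |
Completion: T1=11  T2=2  T3=5  T4=22  T5=45  T6=33  T7=15
Turnaround (C−A): T1=11  T2=1  T3=1  T4=18  T5=40  T6=26  T7=8
Response(T7) = first start − arrival = 11 − 7 = 4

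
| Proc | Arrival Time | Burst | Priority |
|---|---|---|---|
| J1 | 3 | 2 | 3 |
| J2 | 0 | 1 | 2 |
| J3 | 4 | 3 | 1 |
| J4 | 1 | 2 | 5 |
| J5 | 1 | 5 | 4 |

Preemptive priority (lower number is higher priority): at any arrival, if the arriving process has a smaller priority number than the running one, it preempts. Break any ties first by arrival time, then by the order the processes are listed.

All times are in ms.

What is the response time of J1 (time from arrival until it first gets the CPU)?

0

Timeline: | J2 0-1 | J5 1-3 | J1 3-4 | J3 4-7 | J1 7-8 | J5 8-11 | J4 11-13 |
Completion: J1=8  J2=1  J3=7  J4=13  J5=11
Turnaround (C−A): J1=5  J2=1  J3=3  J4=12  J5=10
Response(J1) = first start − arrival = 3 − 3 = 0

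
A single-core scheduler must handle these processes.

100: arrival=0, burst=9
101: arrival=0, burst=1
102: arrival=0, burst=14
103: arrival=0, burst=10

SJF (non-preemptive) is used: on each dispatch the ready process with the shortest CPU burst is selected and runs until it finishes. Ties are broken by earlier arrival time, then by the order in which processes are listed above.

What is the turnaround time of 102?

Schedule: | 101 0-1 | 100 1-10 | 103 10-20 | 102 20-34 |
Completion: 100=10  101=1  102=34  103=20
Turnaround (C−A): 100=10  101=1  102=34  103=20
Turnaround(102) = completion − arrival = 34 − 0 = 34

34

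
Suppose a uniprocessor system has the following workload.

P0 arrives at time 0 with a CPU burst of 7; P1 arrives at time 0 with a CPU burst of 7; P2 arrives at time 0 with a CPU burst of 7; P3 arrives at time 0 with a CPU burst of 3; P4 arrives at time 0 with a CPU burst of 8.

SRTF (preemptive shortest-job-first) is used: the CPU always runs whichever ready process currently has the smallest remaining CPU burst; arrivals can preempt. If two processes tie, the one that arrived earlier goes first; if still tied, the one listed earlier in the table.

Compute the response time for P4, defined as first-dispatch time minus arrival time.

24

Gantt: | P3 0-3 | P0 3-10 | P1 10-17 | P2 17-24 | P4 24-32 |
Completion: P0=10  P1=17  P2=24  P3=3  P4=32
Response(P4) = first start − arrival = 24 − 0 = 24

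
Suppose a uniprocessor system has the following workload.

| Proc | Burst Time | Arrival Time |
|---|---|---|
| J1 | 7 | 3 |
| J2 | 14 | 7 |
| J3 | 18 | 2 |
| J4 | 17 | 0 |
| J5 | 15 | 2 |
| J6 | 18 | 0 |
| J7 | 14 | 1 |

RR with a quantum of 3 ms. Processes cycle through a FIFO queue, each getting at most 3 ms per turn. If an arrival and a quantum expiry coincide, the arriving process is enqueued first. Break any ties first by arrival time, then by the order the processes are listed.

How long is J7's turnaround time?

Timeline: | J4 0-3 | J6 3-6 | J7 6-9 | J3 9-12 | J5 12-15 | J1 15-18 | J4 18-21 | J6 21-24 | J2 24-27 | J7 27-30 | J3 30-33 | J5 33-36 | J1 36-39 | J4 39-42 | J6 42-45 | J2 45-48 | J7 48-51 | J3 51-54 | J5 54-57 | J1 57-58 | J4 58-61 | J6 61-64 | J2 64-67 | J7 67-70 | J3 70-73 | J5 73-76 | J4 76-79 | J6 79-82 | J2 82-85 | J7 85-87 | J3 87-90 | J5 90-93 | J4 93-95 | J6 95-98 | J2 98-100 | J3 100-103 |
Completion: J1=58  J2=100  J3=103  J4=95  J5=93  J6=98  J7=87
Turnaround (C−A): J1=55  J2=93  J3=101  J4=95  J5=91  J6=98  J7=86
Turnaround(J7) = completion − arrival = 87 − 1 = 86

86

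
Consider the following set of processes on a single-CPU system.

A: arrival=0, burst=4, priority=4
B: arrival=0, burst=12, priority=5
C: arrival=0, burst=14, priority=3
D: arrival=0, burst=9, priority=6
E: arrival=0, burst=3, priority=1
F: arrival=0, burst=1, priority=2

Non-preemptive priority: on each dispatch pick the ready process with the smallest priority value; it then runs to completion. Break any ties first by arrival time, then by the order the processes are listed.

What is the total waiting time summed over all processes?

81

Gantt: | E 0-3 | F 3-4 | C 4-18 | A 18-22 | B 22-34 | D 34-43 |
Completion: A=22  B=34  C=18  D=43  E=3  F=4
Waiting = turnaround − burst: A=18, B=22, C=4, D=34, E=0, F=3
Total waiting = 18 + 22 + 4 + 34 + 0 + 3 = 81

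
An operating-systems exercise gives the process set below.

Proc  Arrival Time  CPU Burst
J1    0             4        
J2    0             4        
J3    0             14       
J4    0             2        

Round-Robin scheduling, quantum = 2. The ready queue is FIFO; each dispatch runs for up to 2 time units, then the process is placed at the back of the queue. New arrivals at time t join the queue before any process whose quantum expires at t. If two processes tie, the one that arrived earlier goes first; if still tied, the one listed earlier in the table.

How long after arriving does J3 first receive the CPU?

4

Schedule: | J1 0-2 | J2 2-4 | J3 4-6 | J4 6-8 | J1 8-10 | J2 10-12 | J3 12-24 |
Completion: J1=10  J2=12  J3=24  J4=8
Response(J3) = first start − arrival = 4 − 0 = 4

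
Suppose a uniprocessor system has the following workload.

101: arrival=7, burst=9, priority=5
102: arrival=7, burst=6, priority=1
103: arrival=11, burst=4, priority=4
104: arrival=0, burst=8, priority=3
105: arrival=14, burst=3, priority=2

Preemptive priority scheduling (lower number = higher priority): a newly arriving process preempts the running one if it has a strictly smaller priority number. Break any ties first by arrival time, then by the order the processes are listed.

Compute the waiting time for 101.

Timeline: | 104 0-7 | 102 7-13 | 104 13-14 | 105 14-17 | 103 17-21 | 101 21-30 |
Completion: 101=30  102=13  103=21  104=14  105=17
Waiting(101) = turnaround − burst = 23 − 9 = 14

14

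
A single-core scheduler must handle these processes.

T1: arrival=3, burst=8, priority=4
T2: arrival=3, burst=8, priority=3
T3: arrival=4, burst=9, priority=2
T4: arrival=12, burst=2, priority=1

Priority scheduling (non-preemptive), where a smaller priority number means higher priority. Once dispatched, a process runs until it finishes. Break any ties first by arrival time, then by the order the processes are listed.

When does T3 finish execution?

20

Gantt: | idle 0-3 | T2 3-11 | T3 11-20 | T4 20-22 | T1 22-30 |
Completion: T1=30  T2=11  T3=20  T4=22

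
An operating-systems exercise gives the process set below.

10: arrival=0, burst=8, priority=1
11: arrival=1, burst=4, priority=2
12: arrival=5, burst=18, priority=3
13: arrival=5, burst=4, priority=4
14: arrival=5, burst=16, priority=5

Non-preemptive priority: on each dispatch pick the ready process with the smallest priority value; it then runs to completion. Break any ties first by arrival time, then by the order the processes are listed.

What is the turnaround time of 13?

29

Timeline: | 10 0-8 | 11 8-12 | 12 12-30 | 13 30-34 | 14 34-50 |
Completion: 10=8  11=12  12=30  13=34  14=50
Turnaround (C−A): 10=8  11=11  12=25  13=29  14=45
Turnaround(13) = completion − arrival = 34 − 5 = 29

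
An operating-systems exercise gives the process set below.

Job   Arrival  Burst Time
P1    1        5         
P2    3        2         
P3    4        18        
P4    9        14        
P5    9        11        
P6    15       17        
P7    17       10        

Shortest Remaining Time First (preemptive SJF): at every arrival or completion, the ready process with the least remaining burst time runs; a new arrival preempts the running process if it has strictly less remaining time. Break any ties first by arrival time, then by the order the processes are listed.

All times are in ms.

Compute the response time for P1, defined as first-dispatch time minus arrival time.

0

Gantt: | idle 0-1 | P1 1-3 | P2 3-5 | P1 5-8 | P3 8-9 | P5 9-20 | P7 20-30 | P4 30-44 | P3 44-61 | P6 61-78 |
Completion: P1=8  P2=5  P3=61  P4=44  P5=20  P6=78  P7=30
Turnaround (C−A): P1=7  P2=2  P3=57  P4=35  P5=11  P6=63  P7=13
Response(P1) = first start − arrival = 1 − 1 = 0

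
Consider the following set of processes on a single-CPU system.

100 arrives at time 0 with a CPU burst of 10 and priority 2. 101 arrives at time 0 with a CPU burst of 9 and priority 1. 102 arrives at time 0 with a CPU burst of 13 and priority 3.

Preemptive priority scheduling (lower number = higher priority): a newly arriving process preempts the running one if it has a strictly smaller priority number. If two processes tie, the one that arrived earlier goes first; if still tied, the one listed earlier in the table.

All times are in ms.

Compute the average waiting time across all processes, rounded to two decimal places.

9.33

Timeline: | 101 0-9 | 100 9-19 | 102 19-32 |
Completion: 100=19  101=9  102=32
Waiting times: 100=9, 101=0, 102=19
Average waiting = (9+0+19) / 3 = 28/3 = 9.33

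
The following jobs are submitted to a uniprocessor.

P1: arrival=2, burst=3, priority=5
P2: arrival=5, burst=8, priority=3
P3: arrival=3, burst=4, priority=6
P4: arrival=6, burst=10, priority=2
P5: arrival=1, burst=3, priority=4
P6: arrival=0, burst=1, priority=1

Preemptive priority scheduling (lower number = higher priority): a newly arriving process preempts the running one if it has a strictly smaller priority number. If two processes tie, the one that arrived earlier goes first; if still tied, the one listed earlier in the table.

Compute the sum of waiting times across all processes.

Schedule: | P6 0-1 | P5 1-4 | P1 4-5 | P2 5-6 | P4 6-16 | P2 16-23 | P1 23-25 | P3 25-29 |
Completion: P1=25  P2=23  P3=29  P4=16  P5=4  P6=1
Waiting = turnaround − burst: P1=20, P2=10, P3=22, P4=0, P5=0, P6=0
Total waiting = 20 + 10 + 22 + 0 + 0 + 0 = 52

52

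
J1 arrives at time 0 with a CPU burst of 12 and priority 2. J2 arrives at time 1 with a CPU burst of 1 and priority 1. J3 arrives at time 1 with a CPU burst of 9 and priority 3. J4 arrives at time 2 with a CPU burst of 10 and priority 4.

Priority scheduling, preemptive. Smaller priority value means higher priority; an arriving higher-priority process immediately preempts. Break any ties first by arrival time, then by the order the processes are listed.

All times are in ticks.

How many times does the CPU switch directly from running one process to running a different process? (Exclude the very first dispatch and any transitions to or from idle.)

4

Timeline: | J1 0-1 | J2 1-2 | J1 2-13 | J3 13-22 | J4 22-32 |
Completion: J1=13  J2=2  J3=22  J4=32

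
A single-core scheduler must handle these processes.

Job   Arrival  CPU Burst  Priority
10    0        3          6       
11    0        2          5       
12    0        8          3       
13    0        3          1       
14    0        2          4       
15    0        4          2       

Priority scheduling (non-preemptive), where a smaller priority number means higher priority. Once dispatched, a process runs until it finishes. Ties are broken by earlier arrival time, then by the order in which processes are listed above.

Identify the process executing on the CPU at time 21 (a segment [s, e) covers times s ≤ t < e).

10

Gantt: | 13 0-3 | 15 3-7 | 12 7-15 | 14 15-17 | 11 17-19 | 10 19-22 |
Completion: 10=22  11=19  12=15  13=3  14=17  15=7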